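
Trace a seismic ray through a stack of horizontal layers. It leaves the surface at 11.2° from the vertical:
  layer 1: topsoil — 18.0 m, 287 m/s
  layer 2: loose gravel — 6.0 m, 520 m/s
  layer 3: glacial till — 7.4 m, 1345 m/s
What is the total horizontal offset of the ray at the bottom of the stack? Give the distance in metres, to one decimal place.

Apply Snell's law at each interface; in layer i the horizontal offset is hᵢ·tan θᵢ.
Layer 1: θ = 11.20°; offset = 18.0·tan 11.20° = 3.564 m.
Layer 2: sin θ = 520·sin 11.2°/287 = 0.3519, θ = 20.60°; offset = 6.0·tan 20.60° = 2.256 m.
Layer 3: sin θ = 1345·sin 11.2°/287 = 0.9103, θ = 65.54°; offset = 7.4·tan 65.54° = 16.269 m.
Total horizontal offset = 22.089 m.

22.1 m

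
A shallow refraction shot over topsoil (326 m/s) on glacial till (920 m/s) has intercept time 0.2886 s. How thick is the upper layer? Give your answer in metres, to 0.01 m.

θ_c = arcsin(326/920) = 20.75°; cos θ_c = 0.9351.
tᵢ = 2h cos θ_c/V₁ ⇒ h = tᵢ·V₁/(2 cos θ_c) = 0.2886·326/(2·0.9351) = 50.31 m.

50.31 m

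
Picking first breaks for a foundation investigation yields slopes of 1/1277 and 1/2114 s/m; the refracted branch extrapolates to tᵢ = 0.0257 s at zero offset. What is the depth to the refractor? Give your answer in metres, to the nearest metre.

21 m

h = tᵢ·V₁·V₂ / (2·√(V₂²−V₁²)).
√(V₂²−V₁²) = √(2114² − 1277²) = 1684.7 m/s.
h = 0.0257 s × 1277 × 2114 / (2 × 1684.7) = 20.59 m.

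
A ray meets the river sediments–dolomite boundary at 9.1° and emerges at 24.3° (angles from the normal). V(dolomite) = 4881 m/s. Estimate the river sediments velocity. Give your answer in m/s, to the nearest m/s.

1876 m/s

Snell's law: sin 9.1°/V₁ = sin 24.3°/V₂.
V₁ = V₂·sin 9.1°/sin 24.3° = 4881 × 0.3843 = 1875.92 m/s.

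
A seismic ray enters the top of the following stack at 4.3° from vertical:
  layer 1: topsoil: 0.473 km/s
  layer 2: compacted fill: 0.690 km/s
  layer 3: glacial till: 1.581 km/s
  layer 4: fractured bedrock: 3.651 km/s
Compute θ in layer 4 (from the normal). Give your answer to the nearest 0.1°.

Snell's law across each interface conserves sin θ / V, so sin θ_4 = V_4·sin θ₁/V₁.
sin θ_4 = 3.651 × sin 4.3° / 0.473 = 0.5787.
θ_4 = 35.36° from the vertical.

35.4°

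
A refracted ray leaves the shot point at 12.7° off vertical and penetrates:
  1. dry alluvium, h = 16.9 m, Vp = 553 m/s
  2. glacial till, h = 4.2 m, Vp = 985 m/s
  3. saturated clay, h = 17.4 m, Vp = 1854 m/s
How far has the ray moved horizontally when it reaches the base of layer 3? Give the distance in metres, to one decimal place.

Ray parameter p = sin 12.7° / 553 m/s = 3.9755e-04 s/m.
Layer 1: θ = 12.70°; offset = 16.9·tan 12.70° = 3.809 m.
Layer 2: sin θ = p·985 = 0.3916 → θ = 23.05°; offset = 4.2·tan 23.05° = 1.787 m.
Layer 3: sin θ = p·1854 = 0.7371 → θ = 47.48°; offset = 17.4·tan 47.48° = 18.977 m.
Total horizontal offset = 24.573 m.

24.6 m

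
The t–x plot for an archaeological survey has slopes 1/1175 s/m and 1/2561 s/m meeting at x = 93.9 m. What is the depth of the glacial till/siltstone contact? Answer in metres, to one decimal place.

28.6 m

h = (x_cross/2)·√((V₂−V₁)/(V₂+V₁)).
(V₂−V₁)/(V₂+V₁) = (2561−1175)/(2561+1175) = 0.3710; √ = 0.6091.
h = (93.9/2)·0.6091 = 28.60 m.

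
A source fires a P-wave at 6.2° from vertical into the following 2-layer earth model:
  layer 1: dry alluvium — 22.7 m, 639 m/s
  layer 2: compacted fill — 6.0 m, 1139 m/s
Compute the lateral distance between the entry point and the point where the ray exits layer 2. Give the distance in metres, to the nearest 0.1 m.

p = sin θ₁/V₁ = sin 6.2°/639 = 1.6901e-04 s/m is conserved through the stack.
Layer 1: θ = 6.20°; offset = 22.7·tan 6.20° = 2.466 m.
Layer 2: sin θ = p·1139 = 0.1925 → θ = 11.10°; offset = 6.0·tan 11.10° = 1.177 m.
Summing the layer offsets gives 3.643 m.

3.6 m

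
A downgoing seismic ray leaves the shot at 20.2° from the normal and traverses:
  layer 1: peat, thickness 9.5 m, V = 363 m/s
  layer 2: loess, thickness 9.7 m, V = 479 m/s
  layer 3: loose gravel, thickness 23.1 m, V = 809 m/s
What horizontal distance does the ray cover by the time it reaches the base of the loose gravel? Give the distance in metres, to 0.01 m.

36.30 m

Apply Snell's law at each interface; in layer i the horizontal offset is hᵢ·tan θᵢ.
Layer 1: θ = 20.20°; offset = 9.5·tan 20.20° = 3.4953 m.
Layer 2: sin θ = 479·sin 20.2°/363 = 0.4556, θ = 27.11°; offset = 9.7·tan 27.11° = 4.9651 m.
Layer 3: sin θ = 809·sin 20.2°/363 = 0.7695, θ = 50.31°; offset = 23.1·tan 50.31° = 27.8373 m.
Total horizontal offset = 36.2977 m.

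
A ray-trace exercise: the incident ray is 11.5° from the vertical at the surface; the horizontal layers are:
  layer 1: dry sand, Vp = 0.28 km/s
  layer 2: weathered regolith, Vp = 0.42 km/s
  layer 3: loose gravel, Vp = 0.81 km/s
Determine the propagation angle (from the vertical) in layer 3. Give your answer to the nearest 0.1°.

Ray parameter p = sin 11.5° / 0.28 = 7.1203e-01 s/km.
sin θ_3 = p·V_3 = 7.1203e-01 × 0.81 = 0.5767.
θ_3 = arcsin 0.5767 = 35.22°.

35.2°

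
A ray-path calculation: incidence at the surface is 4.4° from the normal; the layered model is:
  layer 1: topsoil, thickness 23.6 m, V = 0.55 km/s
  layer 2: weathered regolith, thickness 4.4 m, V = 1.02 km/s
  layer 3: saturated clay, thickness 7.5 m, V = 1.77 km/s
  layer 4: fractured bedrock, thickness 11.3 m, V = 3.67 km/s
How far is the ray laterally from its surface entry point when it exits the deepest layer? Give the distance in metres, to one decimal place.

11.1 m

p = sin θ₁/V₁ = sin 4.4°/0.55 = 1.3949e-01 s/km is conserved through the stack.
Layer 1: θ = 4.40°; offset = 23.6·tan 4.40° = 1.816 m.
Layer 2: sin θ = p·1.02 = 0.1423 → θ = 8.18°; offset = 4.4·tan 8.18° = 0.632 m.
Layer 3: sin θ = p·1.77 = 0.2469 → θ = 14.29°; offset = 7.5·tan 14.29° = 1.911 m.
Layer 4: sin θ = p·3.67 = 0.5119 → θ = 30.79°; offset = 11.3·tan 30.79° = 6.734 m.
Σ offsets = 11.093 m.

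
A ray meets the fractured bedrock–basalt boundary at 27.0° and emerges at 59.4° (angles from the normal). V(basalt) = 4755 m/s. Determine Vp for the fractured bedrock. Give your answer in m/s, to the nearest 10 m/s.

2510 m/s

Snell's law: sin 27.0°/V₁ = sin 59.4°/V₂.
V₁ = V₂·sin 27.0°/sin 59.4° = 4755 × 0.5274 = 2507.98 m/s.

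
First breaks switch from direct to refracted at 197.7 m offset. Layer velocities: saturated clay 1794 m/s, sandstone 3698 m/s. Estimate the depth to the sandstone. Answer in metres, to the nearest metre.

h = (x_cross/2)·√((V₂−V₁)/(V₂+V₁)).
(V₂−V₁)/(V₂+V₁) = (3698−1794)/(3698+1794) = 0.3467; √ = 0.5888.
h = (197.7/2)·0.5888 = 58.20 m.

58 m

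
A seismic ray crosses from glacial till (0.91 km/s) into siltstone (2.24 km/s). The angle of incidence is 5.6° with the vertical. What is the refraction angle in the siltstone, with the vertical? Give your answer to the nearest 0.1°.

13.9°

Snell's law: sin θ₂ = (V₂/V₁)·sin θ₁ = (2.24/0.91)·sin 5.6° = 0.2402.
θ₂ = sin⁻¹(0.2402) = 13.90° (from vertical).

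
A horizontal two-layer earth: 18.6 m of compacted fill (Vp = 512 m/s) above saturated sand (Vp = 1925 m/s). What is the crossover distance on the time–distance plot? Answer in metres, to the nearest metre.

49 m

θ_c = arcsin(512/1925) = 15.42°, so cos θ_c = 0.9640 and tᵢ = 2h cos θ_c/V₁ = 0.0700 s.
At crossover x/V₁ = x/V₂ + tᵢ ⇒ x = tᵢ/(1/V₁ − 1/V₂) = 0.07004/(1.9531e-03 − 5.1948e-04) = 48.85 m.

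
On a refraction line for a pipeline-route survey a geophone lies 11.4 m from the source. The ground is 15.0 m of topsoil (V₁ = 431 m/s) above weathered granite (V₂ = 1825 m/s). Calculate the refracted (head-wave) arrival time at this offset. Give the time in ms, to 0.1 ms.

73.9 ms

θ_c = arcsin(V₁/V₂) = arcsin(431/1825) = 13.66°, cos θ_c = 0.9717.
Intercept time tᵢ = 2h cos θ_c / V₁ = 2·15.0·0.9717/431 = 0.06764 s.
t = x/V₂ + tᵢ = 11.4/1825 + 0.06764 = 0.07388 s.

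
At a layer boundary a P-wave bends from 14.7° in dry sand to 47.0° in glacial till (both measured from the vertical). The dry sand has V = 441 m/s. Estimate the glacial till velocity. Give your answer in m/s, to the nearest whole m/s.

1271 m/s

sin 14.7° = 0.2538; sin 47.0° = 0.7314.
V₂ = V₁·(sin θ₂/sin θ₁) = 441·(0.7314/0.2538) = 1271.00 m/s.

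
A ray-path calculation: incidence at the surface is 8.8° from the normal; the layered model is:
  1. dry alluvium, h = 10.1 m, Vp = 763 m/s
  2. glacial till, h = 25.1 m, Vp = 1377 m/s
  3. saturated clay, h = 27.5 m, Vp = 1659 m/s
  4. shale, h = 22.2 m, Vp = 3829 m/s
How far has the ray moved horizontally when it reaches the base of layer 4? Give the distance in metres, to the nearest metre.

45 m

Apply Snell's law at each interface; in layer i the horizontal offset is hᵢ·tan θᵢ.
Layer 1: θ = 8.80°; offset = 10.1·tan 8.80° = 1.564 m.
Layer 2: sin θ = 1377·sin 8.8°/763 = 0.2761, θ = 16.03°; offset = 25.1·tan 16.03° = 7.210 m.
Layer 3: sin θ = 1659·sin 8.8°/763 = 0.3326, θ = 19.43°; offset = 27.5·tan 19.43° = 9.700 m.
Layer 4: sin θ = 3829·sin 8.8°/763 = 0.7677, θ = 50.15°; offset = 22.2·tan 50.15° = 26.599 m.
Total horizontal offset = 45.073 m.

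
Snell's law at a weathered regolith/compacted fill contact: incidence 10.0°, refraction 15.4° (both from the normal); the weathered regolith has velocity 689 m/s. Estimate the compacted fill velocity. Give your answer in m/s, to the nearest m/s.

sin 10.0° = 0.1736; sin 15.4° = 0.2656.
V₂ = V₁·(sin θ₂/sin θ₁) = 689·(0.2656/0.1736) = 1053.67 m/s.

1054 m/s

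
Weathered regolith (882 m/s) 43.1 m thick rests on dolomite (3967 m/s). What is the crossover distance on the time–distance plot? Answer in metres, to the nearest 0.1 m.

θ_c = arcsin(882/3967) = 12.85°, so cos θ_c = 0.9750 and tᵢ = 2h cos θ_c/V₁ = 0.0953 s.
At crossover x/V₁ = x/V₂ + tᵢ ⇒ x = tᵢ/(1/V₁ − 1/V₂) = 0.09529/(1.1338e-03 − 2.5208e-04) = 108.07 m.

108.1 m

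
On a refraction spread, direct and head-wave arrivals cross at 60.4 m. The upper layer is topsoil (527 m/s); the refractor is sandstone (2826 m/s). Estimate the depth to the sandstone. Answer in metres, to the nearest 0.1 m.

h = (x_cross/2)·√((V₂−V₁)/(V₂+V₁)).
(V₂−V₁)/(V₂+V₁) = (2826−527)/(2826+527) = 0.6857; √ = 0.8280.
h = (60.4/2)·0.8280 = 25.01 m.

25.0 m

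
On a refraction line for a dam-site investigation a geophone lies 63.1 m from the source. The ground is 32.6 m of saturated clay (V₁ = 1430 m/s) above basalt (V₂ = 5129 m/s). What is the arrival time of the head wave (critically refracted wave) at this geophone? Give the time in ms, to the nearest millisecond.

t = x/V₂ + 2h·√(V₂²−V₁²)/(V₁V₂).
√(V₂²−V₁²) = √(5129²−1430²) = 4925.6 m/s; delay term = 2·32.6·4925.6/(1430·5129) = 0.04379 s.
t = 63.1/5129 + 0.04379 = 0.05609 s.

56 ms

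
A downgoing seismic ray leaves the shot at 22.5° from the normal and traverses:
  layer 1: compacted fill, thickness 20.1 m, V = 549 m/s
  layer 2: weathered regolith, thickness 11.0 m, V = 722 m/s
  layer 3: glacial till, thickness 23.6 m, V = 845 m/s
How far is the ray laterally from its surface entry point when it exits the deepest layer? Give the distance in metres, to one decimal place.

Ray parameter p = sin 22.5° / 549 m/s = 6.9706e-04 s/m.
Layer 1: θ = 22.50°; offset = 20.1·tan 22.50° = 8.326 m.
Layer 2: sin θ = p·722 = 0.5033 → θ = 30.22°; offset = 11.0·tan 30.22° = 6.406 m.
Layer 3: sin θ = p·845 = 0.5890 → θ = 36.09°; offset = 23.6·tan 36.09° = 17.201 m.
Total horizontal offset = 31.933 m.

31.9 m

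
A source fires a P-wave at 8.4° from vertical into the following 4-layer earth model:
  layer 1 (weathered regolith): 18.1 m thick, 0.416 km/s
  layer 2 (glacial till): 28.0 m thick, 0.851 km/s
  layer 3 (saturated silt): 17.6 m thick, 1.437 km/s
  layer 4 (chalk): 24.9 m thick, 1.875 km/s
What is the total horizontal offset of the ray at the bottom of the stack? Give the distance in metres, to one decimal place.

p = sin θ₁/V₁ = sin 8.4°/0.416 = 3.5116e-01 s/km is conserved through the stack.
Layer 1: θ = 8.40°; offset = 18.1·tan 8.40° = 2.673 m.
Layer 2: sin θ = p·0.851 = 0.2988 → θ = 17.39°; offset = 28.0·tan 17.39° = 8.768 m.
Layer 3: sin θ = p·1.437 = 0.5046 → θ = 30.31°; offset = 17.6·tan 30.31° = 10.287 m.
Layer 4: sin θ = p·1.875 = 0.6584 → θ = 41.18°; offset = 24.9·tan 41.18° = 21.783 m.
Σ offsets = 43.511 m.

43.5 m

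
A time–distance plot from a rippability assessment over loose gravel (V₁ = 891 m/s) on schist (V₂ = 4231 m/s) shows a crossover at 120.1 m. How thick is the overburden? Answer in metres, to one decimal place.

h = (x_cross/2)·√((V₂−V₁)/(V₂+V₁)).
(V₂−V₁)/(V₂+V₁) = (4231−891)/(4231+891) = 0.6521; √ = 0.8075.
h = (120.1/2)·0.8075 = 48.49 m.

48.5 m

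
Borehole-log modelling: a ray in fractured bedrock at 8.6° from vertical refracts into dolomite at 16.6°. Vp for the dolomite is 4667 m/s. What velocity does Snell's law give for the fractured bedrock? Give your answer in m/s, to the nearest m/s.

Snell's law: sin 8.6°/V₁ = sin 16.6°/V₂.
V₁ = V₂·sin 8.6°/sin 16.6° = 4667 × 0.5234 = 2442.81 m/s.

2443 m/s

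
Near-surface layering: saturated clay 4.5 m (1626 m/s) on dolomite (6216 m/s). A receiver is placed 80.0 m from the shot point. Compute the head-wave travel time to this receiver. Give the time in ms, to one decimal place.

18.2 ms

θ_c = arcsin(V₁/V₂) = arcsin(1626/6216) = 15.16°, cos θ_c = 0.9652.
Intercept time tᵢ = 2h cos θ_c / V₁ = 2·4.5·0.9652/1626 = 0.00534 s.
t = x/V₂ + tᵢ = 80.0/6216 + 0.00534 = 0.01821 s.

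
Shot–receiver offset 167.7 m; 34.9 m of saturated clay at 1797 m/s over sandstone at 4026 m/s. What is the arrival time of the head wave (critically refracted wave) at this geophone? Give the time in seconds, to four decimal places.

0.0764 s

t = x/V₂ + 2h·√(V₂²−V₁²)/(V₁V₂).
√(V₂²−V₁²) = √(4026²−1797²) = 3602.7 m/s; delay term = 2·34.9·3602.7/(1797·4026) = 0.03476 s.
t = 167.7/4026 + 0.03476 = 0.07641 s.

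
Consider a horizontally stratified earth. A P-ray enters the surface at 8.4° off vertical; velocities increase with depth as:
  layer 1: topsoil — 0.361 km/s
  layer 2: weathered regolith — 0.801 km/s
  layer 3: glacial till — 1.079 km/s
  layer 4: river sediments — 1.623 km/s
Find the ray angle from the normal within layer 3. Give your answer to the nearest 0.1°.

Ray parameter p = sin 8.4° / 0.361 = 4.0466e-01 s/km.
sin θ_3 = p·V_3 = 4.0466e-01 × 1.079 = 0.4366.
θ_3 = arcsin 0.4366 = 25.89°.

25.9°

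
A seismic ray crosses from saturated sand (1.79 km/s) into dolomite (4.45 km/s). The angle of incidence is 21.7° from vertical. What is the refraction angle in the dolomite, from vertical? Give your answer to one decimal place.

Snell's law: sin θ₂ = (V₂/V₁)·sin θ₁ = (4.45/1.79)·sin 21.7° = 0.9192.
θ₂ = sin⁻¹(0.9192) = 66.81° (from vertical).

66.8°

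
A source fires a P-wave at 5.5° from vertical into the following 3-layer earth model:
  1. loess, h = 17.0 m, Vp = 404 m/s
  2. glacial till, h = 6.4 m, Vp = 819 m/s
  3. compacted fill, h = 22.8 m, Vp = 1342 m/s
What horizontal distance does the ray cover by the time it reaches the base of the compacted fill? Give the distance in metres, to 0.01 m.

Ray parameter p = sin 5.5° / 404 m/s = 2.3724e-04 s/m.
Layer 1: θ = 5.50°; offset = 17.0·tan 5.50° = 1.6369 m.
Layer 2: sin θ = p·819 = 0.1943 → θ = 11.20°; offset = 6.4·tan 11.20° = 1.2677 m.
Layer 3: sin θ = p·1342 = 0.3184 → θ = 18.56°; offset = 22.8·tan 18.56° = 7.6575 m.
Summing the layer offsets gives 10.5621 m.

10.56 m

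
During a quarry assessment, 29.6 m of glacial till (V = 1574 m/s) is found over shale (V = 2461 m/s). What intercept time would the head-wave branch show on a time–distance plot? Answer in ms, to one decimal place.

28.9 ms

θ_c = arcsin(V₁/V₂) = arcsin(1574/2461) = 39.76°; cos θ_c = 0.7687.
tᵢ = 2h·cos θ_c / V₁ = 2·29.6·0.7687 / 1574 = 0.02891 s.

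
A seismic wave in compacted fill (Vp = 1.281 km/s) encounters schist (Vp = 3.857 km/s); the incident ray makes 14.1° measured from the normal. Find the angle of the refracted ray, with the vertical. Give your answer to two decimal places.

sin θ₁/V₁ = sin θ₂/V₂ ⇒ sin θ₂ = 3.857·sin 14.1°/1.281 = 3.857·0.2436/1.281 = 0.7335.
θ₂ = sin⁻¹(0.7335) = 47.18° (from vertical).

47.18°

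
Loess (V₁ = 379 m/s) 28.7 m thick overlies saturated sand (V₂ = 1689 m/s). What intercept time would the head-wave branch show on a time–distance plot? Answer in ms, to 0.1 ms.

147.6 ms

θ_c = arcsin(V₁/V₂) = arcsin(379/1689) = 12.97°; cos θ_c = 0.9745.
tᵢ = 2h·cos θ_c / V₁ = 2·28.7·0.9745 / 379 = 0.14759 s.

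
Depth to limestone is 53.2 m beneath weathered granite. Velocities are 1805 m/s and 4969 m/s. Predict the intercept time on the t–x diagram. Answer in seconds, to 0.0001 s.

tᵢ = 2h·√(V₂²−V₁²)/(V₁V₂).
√(V₂²−V₁²) = √(4969²−1805²) = 4629.6 m/s.
tᵢ = 2·53.2·4629.6/(1805·4969) = 0.05492 s.

0.0549 s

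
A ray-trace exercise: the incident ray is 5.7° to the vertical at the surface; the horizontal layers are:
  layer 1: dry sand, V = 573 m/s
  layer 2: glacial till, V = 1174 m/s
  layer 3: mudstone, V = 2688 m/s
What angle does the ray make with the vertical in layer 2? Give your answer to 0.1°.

Ray parameter p = sin 5.7° / 573 = 1.7333e-04 s/m.
sin θ_2 = p·V_2 = 1.7333e-04 × 1174 = 0.2035.
θ_2 = arcsin 0.2035 = 11.74°.

11.7°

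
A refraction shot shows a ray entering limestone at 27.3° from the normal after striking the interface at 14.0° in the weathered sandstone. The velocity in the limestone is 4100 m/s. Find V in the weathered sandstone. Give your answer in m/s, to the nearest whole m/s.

2163 m/s

sin 14.0° = 0.2419; sin 27.3° = 0.4586.
V₁ = V₂·(sin θ₁/sin θ₂) = 4100·(0.2419/0.4586) = 2162.61 m/s.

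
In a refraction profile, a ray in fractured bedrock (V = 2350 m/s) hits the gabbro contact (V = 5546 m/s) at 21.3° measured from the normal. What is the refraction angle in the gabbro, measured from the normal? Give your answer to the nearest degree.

59°

sin θ₁/V₁ = sin θ₂/V₂ ⇒ sin θ₂ = 5546·sin 21.3°/2350 = 5546·0.3633/2350 = 0.8573.
θ₂ = sin⁻¹(0.8573) = 59.01° (from vertical).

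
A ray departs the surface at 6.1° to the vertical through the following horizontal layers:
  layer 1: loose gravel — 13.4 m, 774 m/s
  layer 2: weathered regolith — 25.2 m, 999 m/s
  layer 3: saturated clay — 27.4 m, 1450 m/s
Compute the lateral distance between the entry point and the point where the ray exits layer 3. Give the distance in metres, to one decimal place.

10.5 m

p = sin θ₁/V₁ = sin 6.1°/774 = 1.3729e-04 s/m is conserved through the stack.
Layer 1: θ = 6.10°; offset = 13.4·tan 6.10° = 1.432 m.
Layer 2: sin θ = p·999 = 0.1372 → θ = 7.88°; offset = 25.2·tan 7.88° = 3.489 m.
Layer 3: sin θ = p·1450 = 0.1991 → θ = 11.48°; offset = 27.4·tan 11.48° = 5.566 m.
Total horizontal offset = 10.487 m.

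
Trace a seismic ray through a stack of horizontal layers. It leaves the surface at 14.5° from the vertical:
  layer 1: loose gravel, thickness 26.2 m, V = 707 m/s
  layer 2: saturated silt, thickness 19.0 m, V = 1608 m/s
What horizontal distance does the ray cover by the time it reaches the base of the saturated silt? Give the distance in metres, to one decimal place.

Apply Snell's law at each interface; in layer i the horizontal offset is hᵢ·tan θᵢ.
Layer 1: θ = 14.50°; offset = 26.2·tan 14.50° = 6.776 m.
Layer 2: sin θ = 1608·sin 14.5°/707 = 0.5695, θ = 34.71°; offset = 19.0·tan 34.71° = 13.163 m.
Total horizontal offset = 19.938 m.

19.9 m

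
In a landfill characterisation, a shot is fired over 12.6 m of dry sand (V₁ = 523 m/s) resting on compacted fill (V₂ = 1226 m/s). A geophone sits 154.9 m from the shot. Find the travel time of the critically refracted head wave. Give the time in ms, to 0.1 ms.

θ_c = arcsin(V₁/V₂) = arcsin(523/1226) = 25.25°, cos θ_c = 0.9044.
Intercept time tᵢ = 2h cos θ_c / V₁ = 2·12.6·0.9044/523 = 0.04358 s.
t = x/V₂ + tᵢ = 154.9/1226 + 0.04358 = 0.16993 s.

169.9 ms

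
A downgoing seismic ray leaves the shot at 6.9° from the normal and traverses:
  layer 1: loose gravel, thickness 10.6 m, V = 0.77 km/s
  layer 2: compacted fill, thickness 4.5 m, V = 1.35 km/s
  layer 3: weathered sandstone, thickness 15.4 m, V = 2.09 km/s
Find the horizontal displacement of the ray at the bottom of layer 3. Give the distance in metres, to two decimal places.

p = sin θ₁/V₁ = sin 6.9°/0.77 = 1.5602e-01 s/km is conserved through the stack.
Layer 1: θ = 6.90°; offset = 10.6·tan 6.90° = 1.2827 m.
Layer 2: sin θ = p·1.35 = 0.2106 → θ = 12.16°; offset = 4.5·tan 12.16° = 0.9696 m.
Layer 3: sin θ = p·2.09 = 0.3261 → θ = 19.03°; offset = 15.4·tan 19.03° = 5.3121 m.
Total horizontal offset = 7.5644 m.

7.56 m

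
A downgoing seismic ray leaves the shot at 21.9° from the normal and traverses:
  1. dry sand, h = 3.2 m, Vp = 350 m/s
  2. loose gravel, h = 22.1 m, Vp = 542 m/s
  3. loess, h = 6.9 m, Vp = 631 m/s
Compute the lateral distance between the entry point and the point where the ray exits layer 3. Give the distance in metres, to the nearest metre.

Apply Snell's law at each interface; in layer i the horizontal offset is hᵢ·tan θᵢ.
Layer 1: θ = 21.90°; offset = 3.2·tan 21.90° = 1.286 m.
Layer 2: sin θ = 542·sin 21.9°/350 = 0.5776, θ = 35.28°; offset = 22.1·tan 35.28° = 15.637 m.
Layer 3: sin θ = 631·sin 21.9°/350 = 0.6724, θ = 42.26°; offset = 6.9·tan 42.26° = 6.269 m.
Total horizontal offset = 23.192 m.

23 m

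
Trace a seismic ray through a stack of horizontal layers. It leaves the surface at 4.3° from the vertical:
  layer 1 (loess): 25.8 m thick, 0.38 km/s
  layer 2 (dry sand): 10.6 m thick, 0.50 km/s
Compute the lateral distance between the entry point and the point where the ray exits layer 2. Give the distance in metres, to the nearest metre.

3 m

Apply Snell's law at each interface; in layer i the horizontal offset is hᵢ·tan θᵢ.
Layer 1: θ = 4.30°; offset = 25.8·tan 4.30° = 1.940 m.
Layer 2: sin θ = 0.50·sin 4.3°/0.38 = 0.0987, θ = 5.66°; offset = 10.6·tan 5.66° = 1.051 m.
Total horizontal offset = 2.991 m.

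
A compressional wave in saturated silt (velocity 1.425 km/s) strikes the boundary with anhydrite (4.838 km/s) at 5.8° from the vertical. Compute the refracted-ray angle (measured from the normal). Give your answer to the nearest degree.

sin θ₁/V₁ = sin θ₂/V₂ ⇒ sin θ₂ = 4.838·sin 5.8°/1.425 = 4.838·0.1011/1.425 = 0.3431.
θ₂ = sin⁻¹(0.3431) = 20.07° (from vertical).

20°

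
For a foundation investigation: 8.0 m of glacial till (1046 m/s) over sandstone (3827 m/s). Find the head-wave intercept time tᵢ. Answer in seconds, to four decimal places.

0.0147 s

tᵢ = 2h·√(V₂²−V₁²)/(V₁V₂).
√(V₂²−V₁²) = √(3827²−1046²) = 3681.3 m/s.
tᵢ = 2·8.0·3681.3/(1046·3827) = 0.01471 s.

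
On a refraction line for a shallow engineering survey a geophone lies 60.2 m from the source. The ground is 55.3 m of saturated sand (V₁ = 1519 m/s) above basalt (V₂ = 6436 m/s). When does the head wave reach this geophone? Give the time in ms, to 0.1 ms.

80.1 ms

t = x/V₂ + 2h·√(V₂²−V₁²)/(V₁V₂).
√(V₂²−V₁²) = √(6436²−1519²) = 6254.2 m/s; delay term = 2·55.3·6254.2/(1519·6436) = 0.07075 s.
t = 60.2/6436 + 0.07075 = 0.08011 s.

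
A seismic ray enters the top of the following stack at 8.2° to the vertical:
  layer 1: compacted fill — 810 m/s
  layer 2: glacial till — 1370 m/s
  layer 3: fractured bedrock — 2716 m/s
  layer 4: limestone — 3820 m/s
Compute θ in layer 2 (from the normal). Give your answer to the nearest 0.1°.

14.0°

Snell's law across each interface conserves sin θ / V, so sin θ_2 = V_2·sin θ₁/V₁.
sin θ_2 = 1370 × sin 8.2° / 810 = 0.2412.
θ_2 = 13.96° from the vertical.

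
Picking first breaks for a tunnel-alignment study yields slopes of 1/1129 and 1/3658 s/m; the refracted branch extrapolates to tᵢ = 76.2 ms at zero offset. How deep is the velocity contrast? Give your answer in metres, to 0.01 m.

45.22 m

h = tᵢ·V₁·V₂ / (2·√(V₂²−V₁²)).
√(V₂²−V₁²) = √(3658² − 1129²) = 3479.4 m/s.
h = 0.0762 s × 1129 × 3658 / (2 × 3479.4) = 45.22 m.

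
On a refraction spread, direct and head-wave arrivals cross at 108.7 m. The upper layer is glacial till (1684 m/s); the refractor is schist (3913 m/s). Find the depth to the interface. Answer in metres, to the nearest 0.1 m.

34.3 m

x_cross = 2h·√((V₂+V₁)/(V₂−V₁)) → h = x_cross / (2·√((V₂+V₁)/(V₂−V₁))).
√((V₂+V₁)/(V₂−V₁)) = √((3913+1684)/(3913−1684)) = 1.5846.
h = 108.7 / (2·1.5846) = 34.30 m.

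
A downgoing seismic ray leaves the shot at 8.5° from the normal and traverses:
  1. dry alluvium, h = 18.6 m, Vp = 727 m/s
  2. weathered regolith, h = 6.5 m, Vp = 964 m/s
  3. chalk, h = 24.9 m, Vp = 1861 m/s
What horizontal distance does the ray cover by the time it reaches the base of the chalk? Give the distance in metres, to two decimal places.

14.26 m

p = sin θ₁/V₁ = sin 8.5°/727 = 2.0331e-04 s/m is conserved through the stack.
Layer 1: θ = 8.50°; offset = 18.6·tan 8.50° = 2.7798 m.
Layer 2: sin θ = p·964 = 0.1960 → θ = 11.30°; offset = 6.5·tan 11.30° = 1.2992 m.
Layer 3: sin θ = p·1861 = 0.3784 → θ = 22.23°; offset = 24.9·tan 22.23° = 10.1780 m.
Summing the layer offsets gives 14.2570 m.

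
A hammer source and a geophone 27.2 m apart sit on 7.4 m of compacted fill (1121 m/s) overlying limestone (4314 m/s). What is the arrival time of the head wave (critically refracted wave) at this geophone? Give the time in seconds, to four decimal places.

0.0191 s

t = x/V₂ + 2h·√(V₂²−V₁²)/(V₁V₂).
√(V₂²−V₁²) = √(4314²−1121²) = 4165.8 m/s; delay term = 2·7.4·4165.8/(1121·4314) = 0.01275 s.
t = 27.2/4314 + 0.01275 = 0.01905 s.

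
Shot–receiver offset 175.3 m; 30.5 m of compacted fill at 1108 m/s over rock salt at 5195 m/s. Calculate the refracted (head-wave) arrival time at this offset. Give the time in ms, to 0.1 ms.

87.5 ms

θ_c = arcsin(V₁/V₂) = arcsin(1108/5195) = 12.31°, cos θ_c = 0.9770.
Intercept time tᵢ = 2h cos θ_c / V₁ = 2·30.5·0.9770/1108 = 0.05379 s.
t = x/V₂ + tᵢ = 175.3/5195 + 0.05379 = 0.08753 s.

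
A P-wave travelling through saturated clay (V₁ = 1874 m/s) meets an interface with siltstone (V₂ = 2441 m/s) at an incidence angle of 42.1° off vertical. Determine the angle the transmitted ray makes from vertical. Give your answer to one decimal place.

Snell's law: sin θ₂ = (V₂/V₁)·sin θ₁ = (2441/1874)·sin 42.1° = 0.8733.
θ₂ = arcsin 0.8733 = 60.84° from the normal.

60.8°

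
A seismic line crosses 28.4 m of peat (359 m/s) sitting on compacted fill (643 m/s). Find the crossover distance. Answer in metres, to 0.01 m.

106.69 m

θ_c = arcsin(359/643) = 33.94°, so cos θ_c = 0.8296 and tᵢ = 2h cos θ_c/V₁ = 0.1313 s.
At crossover x/V₁ = x/V₂ + tᵢ ⇒ x = tᵢ/(1/V₁ − 1/V₂) = 0.13126/(2.7855e-03 − 1.5552e-03) = 106.69 m.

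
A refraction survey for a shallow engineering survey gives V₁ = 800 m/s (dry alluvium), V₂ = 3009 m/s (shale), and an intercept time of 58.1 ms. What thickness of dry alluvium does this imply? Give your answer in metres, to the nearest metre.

h = tᵢ·V₁·V₂ / (2·√(V₂²−V₁²)).
√(V₂²−V₁²) = √(3009² − 800²) = 2900.7 m/s.
h = 0.0581 s × 800 × 3009 / (2 × 2900.7) = 24.11 m.

24 m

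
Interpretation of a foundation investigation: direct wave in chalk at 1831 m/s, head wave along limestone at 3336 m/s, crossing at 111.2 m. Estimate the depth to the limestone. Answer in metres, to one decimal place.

30.0 m

x_cross = 2h·√((V₂+V₁)/(V₂−V₁)) → h = x_cross / (2·√((V₂+V₁)/(V₂−V₁))).
√((V₂+V₁)/(V₂−V₁)) = √((3336+1831)/(3336−1831)) = 1.8529.
h = 111.2 / (2·1.8529) = 30.01 m.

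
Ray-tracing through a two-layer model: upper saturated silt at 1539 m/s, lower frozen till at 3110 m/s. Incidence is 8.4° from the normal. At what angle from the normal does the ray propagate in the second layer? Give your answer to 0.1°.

sin θ₁/V₁ = sin θ₂/V₂ ⇒ sin θ₂ = 3110·sin 8.4°/1539 = 3110·0.1461/1539 = 0.2952.
θ₂ = arcsin 0.2952 = 17.17° from the normal.

17.2°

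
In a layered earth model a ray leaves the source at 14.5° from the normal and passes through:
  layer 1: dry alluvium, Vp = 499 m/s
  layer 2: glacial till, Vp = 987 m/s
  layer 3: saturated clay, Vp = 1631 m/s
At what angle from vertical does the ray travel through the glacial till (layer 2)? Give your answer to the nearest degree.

Snell's law across each interface conserves sin θ / V, so sin θ_2 = V_2·sin θ₁/V₁.
sin θ_2 = 987 × sin 14.5° / 499 = 0.4952.
θ_2 = arcsin 0.4952 = 29.69°.

30°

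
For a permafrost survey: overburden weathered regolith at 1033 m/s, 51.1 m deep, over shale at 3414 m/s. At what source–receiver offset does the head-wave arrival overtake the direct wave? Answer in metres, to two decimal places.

x_cross = 2h·√((V₂+V₁)/(V₂−V₁)).
(V₂+V₁)/(V₂−V₁) = (3414+1033)/(3414−1033) = 1.8677; √ = 1.3666.
x_cross = 2·51.1·1.3666 = 139.67 m.

139.67 m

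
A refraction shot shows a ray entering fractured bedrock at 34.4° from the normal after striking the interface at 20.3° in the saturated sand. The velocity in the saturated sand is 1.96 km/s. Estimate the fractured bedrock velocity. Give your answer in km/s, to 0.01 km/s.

3.19 km/s

Snell's law: sin 20.3°/V₁ = sin 34.4°/V₂.
V₂ = V₁·sin 34.4°/sin 20.3° = 1.96 × 1.6284 = 3.19 km/s.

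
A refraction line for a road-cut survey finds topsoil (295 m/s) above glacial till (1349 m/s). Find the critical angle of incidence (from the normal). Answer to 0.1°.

At critical incidence the refracted ray runs along the interface (θ₂ = 90°), so sin θ_c = V₁/V₂.
θ_c = arcsin(295/1349) = arcsin 0.2187 = 12.63°.

12.6°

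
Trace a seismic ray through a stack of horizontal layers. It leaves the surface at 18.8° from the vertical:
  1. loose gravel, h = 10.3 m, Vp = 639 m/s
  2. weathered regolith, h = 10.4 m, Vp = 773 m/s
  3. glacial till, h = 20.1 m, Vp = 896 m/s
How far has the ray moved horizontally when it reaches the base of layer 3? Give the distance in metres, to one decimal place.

18.1 m

p = sin θ₁/V₁ = sin 18.8°/639 = 5.0433e-04 s/m is conserved through the stack.
Layer 1: θ = 18.80°; offset = 10.3·tan 18.80° = 3.506 m.
Layer 2: sin θ = p·773 = 0.3898 → θ = 22.94°; offset = 10.4·tan 22.94° = 4.403 m.
Layer 3: sin θ = p·896 = 0.4519 → θ = 26.86°; offset = 20.1·tan 26.86° = 10.182 m.
Total horizontal offset = 18.091 m.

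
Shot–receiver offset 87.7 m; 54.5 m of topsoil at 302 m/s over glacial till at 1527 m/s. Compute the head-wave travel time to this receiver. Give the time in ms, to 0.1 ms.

θ_c = arcsin(V₁/V₂) = arcsin(302/1527) = 11.41°, cos θ_c = 0.9802.
Intercept time tᵢ = 2h cos θ_c / V₁ = 2·54.5·0.9802/302 = 0.35380 s.
t = x/V₂ + tᵢ = 87.7/1527 + 0.35380 = 0.41123 s.

411.2 ms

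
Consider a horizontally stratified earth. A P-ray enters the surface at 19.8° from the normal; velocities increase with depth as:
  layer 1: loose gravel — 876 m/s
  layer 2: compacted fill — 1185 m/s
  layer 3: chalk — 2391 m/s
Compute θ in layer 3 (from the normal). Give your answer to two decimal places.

67.60°

Ray parameter p = sin 19.8° / 876 = 3.8669e-04 s/m.
sin θ_3 = p·V_3 = 3.8669e-04 × 2391 = 0.9246.
θ_3 = 67.60° from the vertical.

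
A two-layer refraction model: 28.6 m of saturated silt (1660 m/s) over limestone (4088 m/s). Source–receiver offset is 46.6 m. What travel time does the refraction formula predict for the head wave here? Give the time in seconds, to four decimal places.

0.0429 s

t = x/V₂ + 2h·√(V₂²−V₁²)/(V₁V₂).
√(V₂²−V₁²) = √(4088²−1660²) = 3735.8 m/s; delay term = 2·28.6·3735.8/(1660·4088) = 0.03149 s.
t = 46.6/4088 + 0.03149 = 0.04289 s.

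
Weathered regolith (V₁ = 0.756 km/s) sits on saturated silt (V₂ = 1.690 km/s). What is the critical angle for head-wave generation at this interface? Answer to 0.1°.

Critical incidence: sin θ_c = V₁/V₂ = 0.756/1.690 = 0.4473.
θ_c = arcsin 0.4473 = 26.57°.

26.6°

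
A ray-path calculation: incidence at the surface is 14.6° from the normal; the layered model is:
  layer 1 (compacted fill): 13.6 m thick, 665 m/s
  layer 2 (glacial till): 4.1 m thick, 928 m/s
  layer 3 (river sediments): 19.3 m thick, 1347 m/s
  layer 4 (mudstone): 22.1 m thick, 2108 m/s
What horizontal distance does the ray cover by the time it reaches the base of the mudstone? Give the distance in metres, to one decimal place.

Ray parameter p = sin 14.6° / 665 m/s = 3.7905e-04 s/m.
Layer 1: θ = 14.60°; offset = 13.6·tan 14.60° = 3.543 m.
Layer 2: sin θ = p·928 = 0.3518 → θ = 20.59°; offset = 4.1·tan 20.59° = 1.541 m.
Layer 3: sin θ = p·1347 = 0.5106 → θ = 30.70°; offset = 19.3·tan 30.70° = 11.461 m.
Layer 4: sin θ = p·2108 = 0.7990 → θ = 53.04°; offset = 22.1·tan 53.04° = 29.369 m.
Σ offsets = 45.913 m.

45.9 m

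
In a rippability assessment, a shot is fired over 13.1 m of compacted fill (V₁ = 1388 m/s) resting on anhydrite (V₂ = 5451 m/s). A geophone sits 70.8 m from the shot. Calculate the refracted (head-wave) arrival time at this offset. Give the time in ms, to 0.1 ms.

31.2 ms

θ_c = arcsin(V₁/V₂) = arcsin(1388/5451) = 14.75°, cos θ_c = 0.9670.
Intercept time tᵢ = 2h cos θ_c / V₁ = 2·13.1·0.9670/1388 = 0.01825 s.
t = x/V₂ + tᵢ = 70.8/5451 + 0.01825 = 0.03124 s.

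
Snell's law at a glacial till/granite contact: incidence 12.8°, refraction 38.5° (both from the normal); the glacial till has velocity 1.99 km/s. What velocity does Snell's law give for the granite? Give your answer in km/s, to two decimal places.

5.59 km/s

sin 12.8° = 0.2215; sin 38.5° = 0.6225.
V₂ = V₁·(sin θ₂/sin θ₁) = 1.99·(0.6225/0.2215) = 5.59 km/s.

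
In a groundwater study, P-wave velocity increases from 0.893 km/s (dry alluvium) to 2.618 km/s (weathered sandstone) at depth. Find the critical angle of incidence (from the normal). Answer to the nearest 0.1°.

At critical incidence the refracted ray runs along the interface (θ₂ = 90°), so sin θ_c = V₁/V₂.
θ_c = arcsin(0.893/2.618) = arcsin 0.3411 = 19.94°.

19.9°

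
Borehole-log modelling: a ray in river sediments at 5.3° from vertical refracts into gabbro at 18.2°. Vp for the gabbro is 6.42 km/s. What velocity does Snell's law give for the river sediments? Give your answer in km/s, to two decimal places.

Snell's law: sin 5.3°/V₁ = sin 18.2°/V₂.
V₁ = V₂·sin 5.3°/sin 18.2° = 6.42 × 0.2957 = 1.90 km/s.

1.90 km/s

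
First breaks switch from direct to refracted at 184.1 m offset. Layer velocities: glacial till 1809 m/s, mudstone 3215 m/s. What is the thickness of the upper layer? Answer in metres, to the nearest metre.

49 m

x_cross = 2h·√((V₂+V₁)/(V₂−V₁)) → h = x_cross / (2·√((V₂+V₁)/(V₂−V₁))).
√((V₂+V₁)/(V₂−V₁)) = √((3215+1809)/(3215−1809)) = 1.8903.
h = 184.1 / (2·1.8903) = 48.70 m.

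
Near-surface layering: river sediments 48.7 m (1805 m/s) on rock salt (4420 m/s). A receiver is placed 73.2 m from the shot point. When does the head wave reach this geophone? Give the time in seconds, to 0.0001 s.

t = x/V₂ + 2h·√(V₂²−V₁²)/(V₁V₂).
√(V₂²−V₁²) = √(4420²−1805²) = 4034.6 m/s; delay term = 2·48.7·4034.6/(1805·4420) = 0.04926 s.
t = 73.2/4420 + 0.04926 = 0.06582 s.

0.0658 s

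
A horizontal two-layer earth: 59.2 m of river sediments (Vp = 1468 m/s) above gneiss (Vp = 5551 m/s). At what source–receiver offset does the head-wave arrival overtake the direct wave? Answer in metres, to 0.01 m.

155.24 m

θ_c = arcsin(1468/5551) = 15.33°, so cos θ_c = 0.9644 and tᵢ = 2h cos θ_c/V₁ = 0.0778 s.
At crossover x/V₁ = x/V₂ + tᵢ ⇒ x = tᵢ/(1/V₁ − 1/V₂) = 0.07778/(6.8120e-04 − 1.8015e-04) = 155.24 m.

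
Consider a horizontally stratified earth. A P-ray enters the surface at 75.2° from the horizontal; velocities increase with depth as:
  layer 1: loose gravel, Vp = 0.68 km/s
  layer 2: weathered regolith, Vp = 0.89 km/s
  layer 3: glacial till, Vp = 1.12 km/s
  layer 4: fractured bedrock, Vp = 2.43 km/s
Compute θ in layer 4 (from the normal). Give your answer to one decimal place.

65.9°

From the normal: θ₁ = 90° − 75.2° = 14.8°.
Snell's law across each interface conserves sin θ / V, so sin θ_4 = V_4·sin θ₁/V₁.
sin θ_4 = 2.43 × sin 14.8° / 0.68 = 0.9128.
θ_4 = arcsin 0.9128 = 65.90°.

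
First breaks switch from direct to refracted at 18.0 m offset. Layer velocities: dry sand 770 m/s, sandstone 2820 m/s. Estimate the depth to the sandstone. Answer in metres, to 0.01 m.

6.80 m

x_cross = 2h·√((V₂+V₁)/(V₂−V₁)) → h = x_cross / (2·√((V₂+V₁)/(V₂−V₁))).
√((V₂+V₁)/(V₂−V₁)) = √((2820+770)/(2820−770)) = 1.3233.
h = 18.0 / (2·1.3233) = 6.80 m.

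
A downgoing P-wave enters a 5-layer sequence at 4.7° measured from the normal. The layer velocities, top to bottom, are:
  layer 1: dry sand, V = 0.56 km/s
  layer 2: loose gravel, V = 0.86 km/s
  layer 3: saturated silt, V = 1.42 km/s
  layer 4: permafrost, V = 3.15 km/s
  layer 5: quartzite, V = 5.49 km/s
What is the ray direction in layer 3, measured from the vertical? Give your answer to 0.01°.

Ray parameter p = sin 4.7° / 0.56 = 1.4632e-01 s/km.
sin θ_3 = p·V_3 = 1.4632e-01 × 1.42 = 0.2078.
θ_3 = arcsin 0.2078 = 11.99°.

11.99°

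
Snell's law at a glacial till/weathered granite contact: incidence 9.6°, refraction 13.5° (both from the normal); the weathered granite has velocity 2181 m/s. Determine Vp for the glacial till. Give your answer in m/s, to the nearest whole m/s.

sin 9.6° = 0.1668; sin 13.5° = 0.2334.
V₁ = V₂·(sin θ₁/sin θ₂) = 2181·(0.1668/0.2334) = 1558.06 m/s.

1558 m/s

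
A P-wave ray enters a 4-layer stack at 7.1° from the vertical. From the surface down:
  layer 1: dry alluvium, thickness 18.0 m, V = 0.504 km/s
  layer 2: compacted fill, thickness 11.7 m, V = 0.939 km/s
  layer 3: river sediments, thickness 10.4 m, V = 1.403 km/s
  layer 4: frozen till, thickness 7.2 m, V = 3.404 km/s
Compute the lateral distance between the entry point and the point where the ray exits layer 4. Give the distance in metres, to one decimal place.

Ray parameter p = sin 7.1° / 0.504 km/s = 2.4524e-01 s/km.
Layer 1: θ = 7.10°; offset = 18.0·tan 7.10° = 2.242 m.
Layer 2: sin θ = p·0.939 = 0.2303 → θ = 13.31°; offset = 11.7·tan 13.31° = 2.769 m.
Layer 3: sin θ = p·1.403 = 0.3441 → θ = 20.13°; offset = 10.4·tan 20.13° = 3.811 m.
Layer 4: sin θ = p·3.404 = 0.8348 → θ = 56.60°; offset = 7.2·tan 56.60° = 10.917 m.
Summing the layer offsets gives 19.739 m.

19.7 m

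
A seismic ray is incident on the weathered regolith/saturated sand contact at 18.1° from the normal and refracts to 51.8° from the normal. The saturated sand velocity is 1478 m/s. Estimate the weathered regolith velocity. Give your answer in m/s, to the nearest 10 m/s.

sin 18.1° = 0.3107; sin 51.8° = 0.7859.
V₁ = V₂·(sin θ₁/sin θ₂) = 1478·(0.3107/0.7859) = 584.30 m/s.

580 m/s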